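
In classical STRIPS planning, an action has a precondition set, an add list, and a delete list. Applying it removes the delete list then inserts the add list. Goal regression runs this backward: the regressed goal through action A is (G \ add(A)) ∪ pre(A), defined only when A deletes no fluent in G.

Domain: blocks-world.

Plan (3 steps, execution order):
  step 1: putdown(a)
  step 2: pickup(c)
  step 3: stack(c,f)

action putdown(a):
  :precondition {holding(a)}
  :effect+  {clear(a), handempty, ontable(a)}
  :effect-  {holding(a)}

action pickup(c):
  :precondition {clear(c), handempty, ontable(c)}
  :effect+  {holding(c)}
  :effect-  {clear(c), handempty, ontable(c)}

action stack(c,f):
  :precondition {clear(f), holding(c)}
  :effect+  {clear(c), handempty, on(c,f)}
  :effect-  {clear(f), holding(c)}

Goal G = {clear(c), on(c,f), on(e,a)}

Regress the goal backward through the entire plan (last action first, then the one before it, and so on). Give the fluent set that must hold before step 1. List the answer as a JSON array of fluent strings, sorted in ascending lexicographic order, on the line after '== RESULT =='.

Regress step by step:
  through step 3 (stack(c,f)): drop {clear(c), on(c,f)}, keep {on(e,a)}, require {clear(f), holding(c)}
    → {clear(f), holding(c), on(e,a)}
  through step 2 (pickup(c)): drop {holding(c)}, keep {clear(f), on(e,a)}, require {clear(c), handempty, ontable(c)}
    → {clear(c), clear(f), handempty, on(e,a), ontable(c)}
  through step 1 (putdown(a)): drop {handempty}, keep {clear(c), clear(f), on(e,a), ontable(c)}, require {holding(a)}
    → {clear(c), clear(f), holding(a), on(e,a), ontable(c)}

== RESULT ==
["clear(c)", "clear(f)", "holding(a)", "on(e,a)", "ontable(c)"]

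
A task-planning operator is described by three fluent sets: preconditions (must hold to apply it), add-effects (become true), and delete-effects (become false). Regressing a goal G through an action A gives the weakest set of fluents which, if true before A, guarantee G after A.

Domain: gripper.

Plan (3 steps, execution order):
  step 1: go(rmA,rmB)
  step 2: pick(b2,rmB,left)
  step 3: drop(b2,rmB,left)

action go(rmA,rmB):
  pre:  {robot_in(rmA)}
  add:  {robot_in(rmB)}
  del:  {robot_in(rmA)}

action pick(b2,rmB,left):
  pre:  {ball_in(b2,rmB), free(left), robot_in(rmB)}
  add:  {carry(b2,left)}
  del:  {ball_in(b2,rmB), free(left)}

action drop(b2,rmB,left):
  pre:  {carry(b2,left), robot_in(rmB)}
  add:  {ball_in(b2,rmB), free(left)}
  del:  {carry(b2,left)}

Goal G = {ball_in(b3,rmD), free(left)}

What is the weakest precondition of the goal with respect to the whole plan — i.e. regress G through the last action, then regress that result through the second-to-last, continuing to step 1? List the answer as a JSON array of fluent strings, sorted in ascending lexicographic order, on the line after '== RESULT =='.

Regress step by step:
  through step 3 (drop(b2,rmB,left)): drop {free(left)}, keep {ball_in(b3,rmD)}, require {carry(b2,left), robot_in(rmB)}
    → {ball_in(b3,rmD), carry(b2,left), robot_in(rmB)}
  through step 2 (pick(b2,rmB,left)): drop {carry(b2,left)}, keep {ball_in(b3,rmD), robot_in(rmB)}, require {ball_in(b2,rmB), free(left), robot_in(rmB)}
    → {ball_in(b2,rmB), ball_in(b3,rmD), free(left), robot_in(rmB)}
  through step 1 (go(rmA,rmB)): drop {robot_in(rmB)}, keep {ball_in(b2,rmB), ball_in(b3,rmD), free(left)}, require {robot_in(rmA)}
    → {ball_in(b2,rmB), ball_in(b3,rmD), free(left), robot_in(rmA)}

== RESULT ==
["ball_in(b2,rmB)", "ball_in(b3,rmD)", "free(left)", "robot_in(rmA)"]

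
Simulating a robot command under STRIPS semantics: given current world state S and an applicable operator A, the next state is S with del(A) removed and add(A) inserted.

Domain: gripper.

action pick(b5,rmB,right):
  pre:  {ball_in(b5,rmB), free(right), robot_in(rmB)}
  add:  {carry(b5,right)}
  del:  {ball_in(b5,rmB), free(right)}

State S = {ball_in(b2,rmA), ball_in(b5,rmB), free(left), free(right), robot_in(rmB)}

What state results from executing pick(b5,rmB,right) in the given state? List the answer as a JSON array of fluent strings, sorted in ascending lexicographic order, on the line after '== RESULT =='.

Compute (S \ del) ∪ add:
  pre ⊆ S: {ball_in(b5,rmB), free(right), robot_in(rmB)} ⊆ S  — applicable
  S \ del = {ball_in(b2,rmA), free(left), robot_in(rmB)}
  ∪ add   = {ball_in(b2,rmA), carry(b5,right), free(left), robot_in(rmB)}

== RESULT ==
["ball_in(b2,rmA)", "carry(b5,right)", "free(left)", "robot_in(rmB)"]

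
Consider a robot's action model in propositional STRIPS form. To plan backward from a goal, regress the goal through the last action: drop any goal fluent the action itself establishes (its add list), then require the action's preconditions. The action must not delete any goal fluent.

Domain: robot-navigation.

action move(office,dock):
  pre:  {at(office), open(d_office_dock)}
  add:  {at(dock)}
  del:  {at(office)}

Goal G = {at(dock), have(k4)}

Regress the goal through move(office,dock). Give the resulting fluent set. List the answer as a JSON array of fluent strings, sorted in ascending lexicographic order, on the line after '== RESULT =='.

Regress:
  G ∩ del = {}  (empty — regression defined)
  G \ add = {at(dock), have(k4)} \ {at(dock)} = {have(k4)}
  ∪ pre   = {have(k4)} ∪ {at(office), open(d_office_dock)}
          = {at(office), have(k4), open(d_office_dock)}

== RESULT ==
["at(office)", "have(k4)", "open(d_office_dock)"]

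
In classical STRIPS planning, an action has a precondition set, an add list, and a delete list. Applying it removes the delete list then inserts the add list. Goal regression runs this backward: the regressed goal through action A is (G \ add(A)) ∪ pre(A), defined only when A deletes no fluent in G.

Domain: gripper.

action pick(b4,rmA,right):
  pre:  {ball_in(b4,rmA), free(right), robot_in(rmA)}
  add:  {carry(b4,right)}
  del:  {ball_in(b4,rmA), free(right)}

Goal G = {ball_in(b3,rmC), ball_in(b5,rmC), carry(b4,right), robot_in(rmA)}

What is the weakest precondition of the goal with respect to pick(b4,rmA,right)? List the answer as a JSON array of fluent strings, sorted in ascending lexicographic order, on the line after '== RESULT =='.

Regress:
  G ∩ del = {}  (empty — regression defined)
  G \ add = {ball_in(b3,rmC), ball_in(b5,rmC), carry(b4,right), robot_in(rmA)} \ {carry(b4,right)} = {ball_in(b3,rmC), ball_in(b5,rmC), robot_in(rmA)}
  ∪ pre   = {ball_in(b3,rmC), ball_in(b5,rmC), robot_in(rmA)} ∪ {ball_in(b4,rmA), free(right), robot_in(rmA)}
          = {ball_in(b3,rmC), ball_in(b4,rmA), ball_in(b5,rmC), free(right), robot_in(rmA)}

== RESULT ==
["ball_in(b3,rmC)", "ball_in(b4,rmA)", "ball_in(b5,rmC)", "free(right)", "robot_in(rmA)"]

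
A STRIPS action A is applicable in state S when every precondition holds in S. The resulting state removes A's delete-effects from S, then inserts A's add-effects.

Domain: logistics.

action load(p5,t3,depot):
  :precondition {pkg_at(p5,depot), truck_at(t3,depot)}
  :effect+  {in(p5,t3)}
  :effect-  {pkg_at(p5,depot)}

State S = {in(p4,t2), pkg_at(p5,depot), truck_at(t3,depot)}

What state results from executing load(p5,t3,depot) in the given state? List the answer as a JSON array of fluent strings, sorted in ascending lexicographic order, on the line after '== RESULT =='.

Progress:
  pre ⊆ S: {pkg_at(p5,depot), truck_at(t3,depot)} ⊆ S  — applicable
  S \ del = {in(p4,t2), truck_at(t3,depot)}
  ∪ add   = {in(p4,t2), in(p5,t3), truck_at(t3,depot)}

== RESULT ==
["in(p4,t2)", "in(p5,t3)", "truck_at(t3,depot)"]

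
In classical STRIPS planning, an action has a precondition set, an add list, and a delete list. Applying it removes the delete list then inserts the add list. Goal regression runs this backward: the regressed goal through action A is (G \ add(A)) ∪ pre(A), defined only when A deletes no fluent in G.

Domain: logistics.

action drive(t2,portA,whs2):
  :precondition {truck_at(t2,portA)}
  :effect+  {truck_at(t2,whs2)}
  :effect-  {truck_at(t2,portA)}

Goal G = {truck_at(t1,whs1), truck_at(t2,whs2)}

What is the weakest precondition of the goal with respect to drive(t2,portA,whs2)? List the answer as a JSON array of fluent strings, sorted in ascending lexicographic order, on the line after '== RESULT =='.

Compute (G \ add) ∪ pre:
  G ∩ del = {}  (empty — regression defined)
  G \ add = {truck_at(t1,whs1), truck_at(t2,whs2)} \ {truck_at(t2,whs2)} = {truck_at(t1,whs1)}
  ∪ pre   = {truck_at(t1,whs1)} ∪ {truck_at(t2,portA)}
          = {truck_at(t1,whs1), truck_at(t2,portA)}

== RESULT ==
["truck_at(t1,whs1)", "truck_at(t2,portA)"]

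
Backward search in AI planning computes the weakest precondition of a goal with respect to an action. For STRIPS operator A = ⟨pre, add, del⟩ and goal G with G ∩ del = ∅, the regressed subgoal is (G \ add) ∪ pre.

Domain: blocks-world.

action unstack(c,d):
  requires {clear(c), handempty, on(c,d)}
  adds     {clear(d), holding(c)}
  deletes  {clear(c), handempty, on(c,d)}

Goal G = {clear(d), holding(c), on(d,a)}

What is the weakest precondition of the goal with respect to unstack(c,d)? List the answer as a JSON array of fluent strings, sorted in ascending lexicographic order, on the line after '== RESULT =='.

Compute (G \ add) ∪ pre:
  G ∩ del = {}  (empty — regression defined)
  G \ add = {clear(d), holding(c), on(d,a)} \ {clear(d), holding(c)} = {on(d,a)}
  ∪ pre   = {on(d,a)} ∪ {clear(c), handempty, on(c,d)}
          = {clear(c), handempty, on(c,d), on(d,a)}

== RESULT ==
["clear(c)", "handempty", "on(c,d)", "on(d,a)"]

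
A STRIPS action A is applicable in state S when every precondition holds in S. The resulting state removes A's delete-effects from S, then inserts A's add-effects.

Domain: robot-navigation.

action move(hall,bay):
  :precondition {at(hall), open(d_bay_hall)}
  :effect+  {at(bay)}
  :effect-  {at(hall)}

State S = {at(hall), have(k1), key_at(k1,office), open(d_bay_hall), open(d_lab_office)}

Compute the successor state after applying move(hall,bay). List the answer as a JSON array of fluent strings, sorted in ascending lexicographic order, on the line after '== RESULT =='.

Compute (S \ del) ∪ add:
  pre ⊆ S: {at(hall), open(d_bay_hall)} ⊆ S  — applicable
  S \ del = {have(k1), key_at(k1,office), open(d_bay_hall), open(d_lab_office)}
  ∪ add   = {at(bay), have(k1), key_at(k1,office), open(d_bay_hall), open(d_lab_office)}

== RESULT ==
["at(bay)", "have(k1)", "key_at(k1,office)", "open(d_bay_hall)", "open(d_lab_office)"]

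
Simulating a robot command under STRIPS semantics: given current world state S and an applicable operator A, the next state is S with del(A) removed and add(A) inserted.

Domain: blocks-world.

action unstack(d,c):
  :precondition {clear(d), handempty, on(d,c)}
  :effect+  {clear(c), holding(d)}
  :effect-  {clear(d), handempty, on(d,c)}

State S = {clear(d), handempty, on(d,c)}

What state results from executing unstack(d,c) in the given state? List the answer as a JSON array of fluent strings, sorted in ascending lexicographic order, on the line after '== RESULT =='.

Progress:
  pre ⊆ S: {clear(d), handempty, on(d,c)} ⊆ S  — applicable
  S \ del = {}
  ∪ add   = {clear(c), holding(d)}

== RESULT ==
["clear(c)", "holding(d)"]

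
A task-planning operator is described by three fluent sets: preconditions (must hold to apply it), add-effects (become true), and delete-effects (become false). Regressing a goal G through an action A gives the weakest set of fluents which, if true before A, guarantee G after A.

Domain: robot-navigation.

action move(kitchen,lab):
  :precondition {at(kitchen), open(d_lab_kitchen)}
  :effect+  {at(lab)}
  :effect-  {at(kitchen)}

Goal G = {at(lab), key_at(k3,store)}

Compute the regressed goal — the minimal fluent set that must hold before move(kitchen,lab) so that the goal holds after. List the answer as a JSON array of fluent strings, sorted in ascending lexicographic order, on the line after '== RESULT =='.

Compute (G \ add) ∪ pre:
  G ∩ del = {}  (empty — regression defined)
  G \ add = {at(lab), key_at(k3,store)} \ {at(lab)} = {key_at(k3,store)}
  ∪ pre   = {key_at(k3,store)} ∪ {at(kitchen), open(d_lab_kitchen)}
          = {at(kitchen), key_at(k3,store), open(d_lab_kitchen)}

== RESULT ==
["at(kitchen)", "key_at(k3,store)", "open(d_lab_kitchen)"]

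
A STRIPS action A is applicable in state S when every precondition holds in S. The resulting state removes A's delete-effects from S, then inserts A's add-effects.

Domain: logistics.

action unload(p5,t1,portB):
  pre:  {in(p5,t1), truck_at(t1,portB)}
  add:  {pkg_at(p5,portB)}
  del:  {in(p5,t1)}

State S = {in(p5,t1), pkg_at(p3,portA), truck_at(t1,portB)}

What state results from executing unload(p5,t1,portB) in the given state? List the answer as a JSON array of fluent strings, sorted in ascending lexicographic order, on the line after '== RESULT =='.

Compute (S \ del) ∪ add:
  pre ⊆ S: {in(p5,t1), truck_at(t1,portB)} ⊆ S  — applicable
  S \ del = {pkg_at(p3,portA), truck_at(t1,portB)}
  ∪ add   = {pkg_at(p3,portA), pkg_at(p5,portB), truck_at(t1,portB)}

== RESULT ==
["pkg_at(p3,portA)", "pkg_at(p5,portB)", "truck_at(t1,portB)"]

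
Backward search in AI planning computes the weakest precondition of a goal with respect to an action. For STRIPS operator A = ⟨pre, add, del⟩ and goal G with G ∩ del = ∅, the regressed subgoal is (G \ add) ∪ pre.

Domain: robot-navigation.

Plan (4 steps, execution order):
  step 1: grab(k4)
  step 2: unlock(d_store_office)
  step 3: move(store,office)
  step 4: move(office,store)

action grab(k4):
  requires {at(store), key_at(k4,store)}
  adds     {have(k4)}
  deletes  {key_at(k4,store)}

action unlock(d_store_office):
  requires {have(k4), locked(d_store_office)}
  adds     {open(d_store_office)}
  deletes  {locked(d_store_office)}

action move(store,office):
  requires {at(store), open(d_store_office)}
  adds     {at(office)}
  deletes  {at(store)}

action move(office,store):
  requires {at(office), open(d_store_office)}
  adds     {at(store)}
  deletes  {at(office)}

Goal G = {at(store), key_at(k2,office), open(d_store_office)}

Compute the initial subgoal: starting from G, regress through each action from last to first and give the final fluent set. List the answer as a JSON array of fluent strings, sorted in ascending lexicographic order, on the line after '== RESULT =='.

Work backward from the goal:
  through step 4 (move(office,store)): drop {at(store)}, keep {key_at(k2,office), open(d_store_office)}, require {at(office), open(d_store_office)}
    → {at(office), key_at(k2,office), open(d_store_office)}
  through step 3 (move(store,office)): drop {at(office)}, keep {key_at(k2,office), open(d_store_office)}, require {at(store), open(d_store_office)}
    → {at(store), key_at(k2,office), open(d_store_office)}
  through step 2 (unlock(d_store_office)): drop {open(d_store_office)}, keep {at(store), key_at(k2,office)}, require {have(k4), locked(d_store_office)}
    → {at(store), have(k4), key_at(k2,office), locked(d_store_office)}
  through step 1 (grab(k4)): drop {have(k4)}, keep {at(store), key_at(k2,office), locked(d_store_office)}, require {at(store), key_at(k4,store)}
    → {at(store), key_at(k2,office), key_at(k4,store), locked(d_store_office)}

== RESULT ==
["at(store)", "key_at(k2,office)", "key_at(k4,store)", "locked(d_store_office)"]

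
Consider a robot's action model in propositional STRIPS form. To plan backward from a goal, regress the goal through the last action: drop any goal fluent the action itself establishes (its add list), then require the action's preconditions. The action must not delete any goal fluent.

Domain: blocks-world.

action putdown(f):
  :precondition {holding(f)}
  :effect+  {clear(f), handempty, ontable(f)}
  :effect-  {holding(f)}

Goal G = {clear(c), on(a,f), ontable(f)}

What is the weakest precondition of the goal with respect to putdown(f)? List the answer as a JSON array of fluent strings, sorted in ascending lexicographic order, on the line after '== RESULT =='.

Regress:
  G ∩ del = {}  (empty — regression defined)
  G \ add = {clear(c), on(a,f), ontable(f)} \ {clear(f), handempty, ontable(f)} = {clear(c), on(a,f)}
  ∪ pre   = {clear(c), on(a,f)} ∪ {holding(f)}
          = {clear(c), holding(f), on(a,f)}

== RESULT ==
["clear(c)", "holding(f)", "on(a,f)"]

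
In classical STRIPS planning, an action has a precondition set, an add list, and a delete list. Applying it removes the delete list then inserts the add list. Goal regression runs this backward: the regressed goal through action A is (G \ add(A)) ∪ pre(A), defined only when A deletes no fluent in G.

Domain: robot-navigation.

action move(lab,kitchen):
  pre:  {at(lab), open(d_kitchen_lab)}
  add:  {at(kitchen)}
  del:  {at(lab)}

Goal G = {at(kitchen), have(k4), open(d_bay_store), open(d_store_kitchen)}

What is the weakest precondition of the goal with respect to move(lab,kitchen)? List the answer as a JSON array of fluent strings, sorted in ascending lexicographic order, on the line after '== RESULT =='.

Compute (G \ add) ∪ pre:
  G ∩ del = {}  (empty — regression defined)
  G \ add = {at(kitchen), have(k4), open(d_bay_store), open(d_store_kitchen)} \ {at(kitchen)} = {have(k4), open(d_bay_store), open(d_store_kitchen)}
  ∪ pre   = {have(k4), open(d_bay_store), open(d_store_kitchen)} ∪ {at(lab), open(d_kitchen_lab)}
          = {at(lab), have(k4), open(d_bay_store), open(d_kitchen_lab), open(d_store_kitchen)}

== RESULT ==
["at(lab)", "have(k4)", "open(d_bay_store)", "open(d_kitchen_lab)", "open(d_store_kitchen)"]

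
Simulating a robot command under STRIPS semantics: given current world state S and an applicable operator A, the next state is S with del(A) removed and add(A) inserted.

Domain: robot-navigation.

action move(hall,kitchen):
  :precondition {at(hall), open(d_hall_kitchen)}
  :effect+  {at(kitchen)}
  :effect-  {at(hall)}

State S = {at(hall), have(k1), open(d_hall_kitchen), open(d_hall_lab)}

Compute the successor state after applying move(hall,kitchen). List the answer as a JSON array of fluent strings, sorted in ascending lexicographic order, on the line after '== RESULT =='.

Progress:
  pre ⊆ S: {at(hall), open(d_hall_kitchen)} ⊆ S  — applicable
  S \ del = {have(k1), open(d_hall_kitchen), open(d_hall_lab)}
  ∪ add   = {at(kitchen), have(k1), open(d_hall_kitchen), open(d_hall_lab)}

== RESULT ==
["at(kitchen)", "have(k1)", "open(d_hall_kitchen)", "open(d_hall_lab)"]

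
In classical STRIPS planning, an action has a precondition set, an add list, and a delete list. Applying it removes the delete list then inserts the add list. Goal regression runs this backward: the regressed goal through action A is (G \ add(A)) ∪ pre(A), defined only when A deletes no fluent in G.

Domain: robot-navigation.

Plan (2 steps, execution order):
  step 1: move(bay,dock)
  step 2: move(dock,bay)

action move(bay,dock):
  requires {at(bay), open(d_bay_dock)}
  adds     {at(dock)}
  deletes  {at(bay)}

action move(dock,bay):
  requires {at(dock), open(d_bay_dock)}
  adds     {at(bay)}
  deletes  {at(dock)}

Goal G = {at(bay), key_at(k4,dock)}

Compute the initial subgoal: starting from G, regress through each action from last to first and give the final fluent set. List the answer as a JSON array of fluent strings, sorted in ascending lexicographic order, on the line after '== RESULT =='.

Work backward from the goal:
  through step 2 (move(dock,bay)): drop {at(bay)}, keep {key_at(k4,dock)}, require {at(dock), open(d_bay_dock)}
    → {at(dock), key_at(k4,dock), open(d_bay_dock)}
  through step 1 (move(bay,dock)): drop {at(dock)}, keep {key_at(k4,dock), open(d_bay_dock)}, require {at(bay), open(d_bay_dock)}
    → {at(bay), key_at(k4,dock), open(d_bay_dock)}

== RESULT ==
["at(bay)", "key_at(k4,dock)", "open(d_bay_dock)"]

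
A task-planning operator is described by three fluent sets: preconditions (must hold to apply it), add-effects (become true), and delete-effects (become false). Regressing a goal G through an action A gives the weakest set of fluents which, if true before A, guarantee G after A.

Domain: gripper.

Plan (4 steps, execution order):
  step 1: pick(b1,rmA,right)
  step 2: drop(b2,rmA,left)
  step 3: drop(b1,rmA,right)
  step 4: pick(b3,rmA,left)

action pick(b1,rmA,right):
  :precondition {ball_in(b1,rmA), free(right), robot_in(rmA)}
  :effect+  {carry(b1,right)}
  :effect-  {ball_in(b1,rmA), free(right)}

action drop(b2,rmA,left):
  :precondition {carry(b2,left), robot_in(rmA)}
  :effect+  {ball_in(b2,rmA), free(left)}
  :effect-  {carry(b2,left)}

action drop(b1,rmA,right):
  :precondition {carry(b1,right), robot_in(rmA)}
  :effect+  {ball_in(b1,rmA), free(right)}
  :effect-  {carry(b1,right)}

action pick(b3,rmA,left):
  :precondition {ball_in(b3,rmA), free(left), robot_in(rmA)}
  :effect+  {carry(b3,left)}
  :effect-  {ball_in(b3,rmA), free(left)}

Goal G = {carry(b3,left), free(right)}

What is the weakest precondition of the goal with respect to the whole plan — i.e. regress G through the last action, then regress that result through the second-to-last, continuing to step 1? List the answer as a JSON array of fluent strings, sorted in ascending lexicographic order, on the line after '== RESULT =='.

Work backward from the goal:
  through step 4 (pick(b3,rmA,left)): drop {carry(b3,left)}, keep {free(right)}, require {ball_in(b3,rmA), free(left), robot_in(rmA)}
    → {ball_in(b3,rmA), free(left), free(right), robot_in(rmA)}
  through step 3 (drop(b1,rmA,right)): drop {free(right)}, keep {ball_in(b3,rmA), free(left), robot_in(rmA)}, require {carry(b1,right), robot_in(rmA)}
    → {ball_in(b3,rmA), carry(b1,right), free(left), robot_in(rmA)}
  through step 2 (drop(b2,rmA,left)): drop {free(left)}, keep {ball_in(b3,rmA), carry(b1,right), robot_in(rmA)}, require {carry(b2,left), robot_in(rmA)}
    → {ball_in(b3,rmA), carry(b1,right), carry(b2,left), robot_in(rmA)}
  through step 1 (pick(b1,rmA,right)): drop {carry(b1,right)}, keep {ball_in(b3,rmA), carry(b2,left), robot_in(rmA)}, require {ball_in(b1,rmA), free(right), robot_in(rmA)}
    → {ball_in(b1,rmA), ball_in(b3,rmA), carry(b2,left), free(right), robot_in(rmA)}

== RESULT ==
["ball_in(b1,rmA)", "ball_in(b3,rmA)", "carry(b2,left)", "free(right)", "robot_in(rmA)"]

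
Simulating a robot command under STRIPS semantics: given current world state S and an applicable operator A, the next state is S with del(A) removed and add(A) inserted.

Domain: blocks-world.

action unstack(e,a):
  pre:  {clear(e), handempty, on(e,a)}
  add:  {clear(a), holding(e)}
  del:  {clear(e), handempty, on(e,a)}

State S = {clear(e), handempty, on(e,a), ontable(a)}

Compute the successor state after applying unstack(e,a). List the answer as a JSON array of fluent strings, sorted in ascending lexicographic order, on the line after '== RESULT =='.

Progress:
  pre ⊆ S: {clear(e), handempty, on(e,a)} ⊆ S  — applicable
  S \ del = {ontable(a)}
  ∪ add   = {clear(a), holding(e), ontable(a)}

== RESULT ==
["clear(a)", "holding(e)", "ontable(a)"]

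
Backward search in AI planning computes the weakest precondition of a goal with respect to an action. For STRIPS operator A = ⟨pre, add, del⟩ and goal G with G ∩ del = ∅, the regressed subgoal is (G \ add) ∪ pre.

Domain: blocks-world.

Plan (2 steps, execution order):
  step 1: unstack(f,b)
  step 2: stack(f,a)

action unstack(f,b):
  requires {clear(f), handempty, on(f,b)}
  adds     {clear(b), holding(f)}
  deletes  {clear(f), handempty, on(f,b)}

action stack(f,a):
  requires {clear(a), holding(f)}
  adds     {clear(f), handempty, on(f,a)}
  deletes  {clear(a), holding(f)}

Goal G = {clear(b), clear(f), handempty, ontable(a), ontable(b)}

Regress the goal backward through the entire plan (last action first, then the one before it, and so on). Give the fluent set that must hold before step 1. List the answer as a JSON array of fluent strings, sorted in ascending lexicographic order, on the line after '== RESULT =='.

Regress step by step:
  through step 2 (stack(f,a)): drop {clear(f), handempty}, keep {clear(b), ontable(a), ontable(b)}, require {clear(a), holding(f)}
    → {clear(a), clear(b), holding(f), ontable(a), ontable(b)}
  through step 1 (unstack(f,b)): drop {clear(b), holding(f)}, keep {clear(a), ontable(a), ontable(b)}, require {clear(f), handempty, on(f,b)}
    → {clear(a), clear(f), handempty, on(f,b), ontable(a), ontable(b)}

== RESULT ==
["clear(a)", "clear(f)", "handempty", "on(f,b)", "ontable(a)", "ontable(b)"]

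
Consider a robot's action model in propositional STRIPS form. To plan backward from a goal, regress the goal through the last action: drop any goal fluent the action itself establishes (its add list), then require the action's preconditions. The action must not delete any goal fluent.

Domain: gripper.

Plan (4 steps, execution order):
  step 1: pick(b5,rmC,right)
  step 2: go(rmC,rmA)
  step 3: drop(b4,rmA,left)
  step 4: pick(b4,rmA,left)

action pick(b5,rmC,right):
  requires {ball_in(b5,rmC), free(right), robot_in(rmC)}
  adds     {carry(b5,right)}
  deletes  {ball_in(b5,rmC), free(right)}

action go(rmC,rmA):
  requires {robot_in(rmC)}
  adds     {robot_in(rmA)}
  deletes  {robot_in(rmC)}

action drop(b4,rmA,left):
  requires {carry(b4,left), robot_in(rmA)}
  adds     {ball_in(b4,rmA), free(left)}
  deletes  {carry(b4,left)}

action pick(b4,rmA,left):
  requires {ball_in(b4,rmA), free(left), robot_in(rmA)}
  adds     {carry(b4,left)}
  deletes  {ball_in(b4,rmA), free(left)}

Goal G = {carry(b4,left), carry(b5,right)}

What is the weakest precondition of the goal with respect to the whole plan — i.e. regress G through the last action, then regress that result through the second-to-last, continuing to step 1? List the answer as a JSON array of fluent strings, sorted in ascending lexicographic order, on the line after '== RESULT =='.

Work backward from the goal:
  through step 4 (pick(b4,rmA,left)): drop {carry(b4,left)}, keep {carry(b5,right)}, require {ball_in(b4,rmA), free(left), robot_in(rmA)}
    → {ball_in(b4,rmA), carry(b5,right), free(left), robot_in(rmA)}
  through step 3 (drop(b4,rmA,left)): drop {ball_in(b4,rmA), free(left)}, keep {carry(b5,right), robot_in(rmA)}, require {carry(b4,left), robot_in(rmA)}
    → {carry(b4,left), carry(b5,right), robot_in(rmA)}
  through step 2 (go(rmC,rmA)): drop {robot_in(rmA)}, keep {carry(b4,left), carry(b5,right)}, require {robot_in(rmC)}
    → {carry(b4,left), carry(b5,right), robot_in(rmC)}
  through step 1 (pick(b5,rmC,right)): drop {carry(b5,right)}, keep {carry(b4,left), robot_in(rmC)}, require {ball_in(b5,rmC), free(right), robot_in(rmC)}
    → {ball_in(b5,rmC), carry(b4,left), free(right), robot_in(rmC)}

== RESULT ==
["ball_in(b5,rmC)", "carry(b4,left)", "free(right)", "robot_in(rmC)"]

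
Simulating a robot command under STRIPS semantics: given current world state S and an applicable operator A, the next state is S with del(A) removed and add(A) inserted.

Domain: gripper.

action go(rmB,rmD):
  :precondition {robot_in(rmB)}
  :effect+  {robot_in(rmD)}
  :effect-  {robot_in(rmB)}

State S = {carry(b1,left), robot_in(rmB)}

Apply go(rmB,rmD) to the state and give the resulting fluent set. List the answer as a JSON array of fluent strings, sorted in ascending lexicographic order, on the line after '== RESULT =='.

Progress:
  pre ⊆ S: {robot_in(rmB)} ⊆ S  — applicable
  S \ del = {carry(b1,left)}
  ∪ add   = {carry(b1,left), robot_in(rmD)}

== RESULT ==
["carry(b1,left)", "robot_in(rmD)"]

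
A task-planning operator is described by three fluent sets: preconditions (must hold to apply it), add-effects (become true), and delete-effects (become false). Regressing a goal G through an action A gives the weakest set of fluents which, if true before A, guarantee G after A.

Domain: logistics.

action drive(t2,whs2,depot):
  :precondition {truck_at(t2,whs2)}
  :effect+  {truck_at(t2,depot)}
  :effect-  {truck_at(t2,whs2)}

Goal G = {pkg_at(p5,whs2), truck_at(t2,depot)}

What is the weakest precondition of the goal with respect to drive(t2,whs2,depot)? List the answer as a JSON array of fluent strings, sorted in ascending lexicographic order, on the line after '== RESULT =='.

Compute (G \ add) ∪ pre:
  G ∩ del = {}  (empty — regression defined)
  G \ add = {pkg_at(p5,whs2), truck_at(t2,depot)} \ {truck_at(t2,depot)} = {pkg_at(p5,whs2)}
  ∪ pre   = {pkg_at(p5,whs2)} ∪ {truck_at(t2,whs2)}
          = {pkg_at(p5,whs2), truck_at(t2,whs2)}

== RESULT ==
["pkg_at(p5,whs2)", "truck_at(t2,whs2)"]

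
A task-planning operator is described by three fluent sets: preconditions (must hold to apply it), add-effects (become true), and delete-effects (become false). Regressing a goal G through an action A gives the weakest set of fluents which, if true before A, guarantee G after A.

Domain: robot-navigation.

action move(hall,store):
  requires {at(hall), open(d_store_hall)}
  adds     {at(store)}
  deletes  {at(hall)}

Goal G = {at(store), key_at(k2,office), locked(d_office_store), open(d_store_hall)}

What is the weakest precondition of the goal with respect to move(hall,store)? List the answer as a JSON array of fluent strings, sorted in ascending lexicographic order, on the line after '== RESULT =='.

Regress:
  G ∩ del = {}  (empty — regression defined)
  G \ add = {at(store), key_at(k2,office), locked(d_office_store), open(d_store_hall)} \ {at(store)} = {key_at(k2,office), locked(d_office_store), open(d_store_hall)}
  ∪ pre   = {key_at(k2,office), locked(d_office_store), open(d_store_hall)} ∪ {at(hall), open(d_store_hall)}
          = {at(hall), key_at(k2,office), locked(d_office_store), open(d_store_hall)}

== RESULT ==
["at(hall)", "key_at(k2,office)", "locked(d_office_store)", "open(d_store_hall)"]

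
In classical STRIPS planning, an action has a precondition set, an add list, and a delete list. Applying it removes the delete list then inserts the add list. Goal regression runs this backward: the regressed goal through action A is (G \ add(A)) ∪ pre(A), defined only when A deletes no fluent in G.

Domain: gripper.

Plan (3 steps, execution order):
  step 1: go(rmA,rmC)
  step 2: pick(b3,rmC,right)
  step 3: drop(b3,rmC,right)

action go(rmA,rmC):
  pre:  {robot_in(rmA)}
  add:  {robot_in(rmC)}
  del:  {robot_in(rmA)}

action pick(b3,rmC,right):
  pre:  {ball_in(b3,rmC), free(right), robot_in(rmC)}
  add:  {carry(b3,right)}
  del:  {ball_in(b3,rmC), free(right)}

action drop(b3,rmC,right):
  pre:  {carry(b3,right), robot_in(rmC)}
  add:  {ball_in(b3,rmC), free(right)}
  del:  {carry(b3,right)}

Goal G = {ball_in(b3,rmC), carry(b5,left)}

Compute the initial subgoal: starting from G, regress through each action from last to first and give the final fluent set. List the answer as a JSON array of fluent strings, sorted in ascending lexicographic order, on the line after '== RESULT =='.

Work backward from the goal:
  through step 3 (drop(b3,rmC,right)): drop {ball_in(b3,rmC)}, keep {carry(b5,left)}, require {carry(b3,right), robot_in(rmC)}
    → {carry(b3,right), carry(b5,left), robot_in(rmC)}
  through step 2 (pick(b3,rmC,right)): drop {carry(b3,right)}, keep {carry(b5,left), robot_in(rmC)}, require {ball_in(b3,rmC), free(right), robot_in(rmC)}
    → {ball_in(b3,rmC), carry(b5,left), free(right), robot_in(rmC)}
  through step 1 (go(rmA,rmC)): drop {robot_in(rmC)}, keep {ball_in(b3,rmC), carry(b5,left), free(right)}, require {robot_in(rmA)}
    → {ball_in(b3,rmC), carry(b5,left), free(right), robot_in(rmA)}

== RESULT ==
["ball_in(b3,rmC)", "carry(b5,left)", "free(right)", "robot_in(rmA)"]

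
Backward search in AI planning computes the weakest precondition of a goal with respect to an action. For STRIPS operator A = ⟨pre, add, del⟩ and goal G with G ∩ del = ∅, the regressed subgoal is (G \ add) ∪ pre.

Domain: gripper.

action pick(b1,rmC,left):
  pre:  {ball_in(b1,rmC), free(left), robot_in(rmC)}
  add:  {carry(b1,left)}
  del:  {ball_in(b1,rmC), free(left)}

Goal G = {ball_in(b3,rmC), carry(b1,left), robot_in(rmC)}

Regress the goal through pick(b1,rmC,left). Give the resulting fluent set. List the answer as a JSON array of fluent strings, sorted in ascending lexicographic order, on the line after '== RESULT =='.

Compute (G \ add) ∪ pre:
  G ∩ del = {}  (empty — regression defined)
  G \ add = {ball_in(b3,rmC), carry(b1,left), robot_in(rmC)} \ {carry(b1,left)} = {ball_in(b3,rmC), robot_in(rmC)}
  ∪ pre   = {ball_in(b3,rmC), robot_in(rmC)} ∪ {ball_in(b1,rmC), free(left), robot_in(rmC)}
          = {ball_in(b1,rmC), ball_in(b3,rmC), free(left), robot_in(rmC)}

== RESULT ==
["ball_in(b1,rmC)", "ball_in(b3,rmC)", "free(left)", "robot_in(rmC)"]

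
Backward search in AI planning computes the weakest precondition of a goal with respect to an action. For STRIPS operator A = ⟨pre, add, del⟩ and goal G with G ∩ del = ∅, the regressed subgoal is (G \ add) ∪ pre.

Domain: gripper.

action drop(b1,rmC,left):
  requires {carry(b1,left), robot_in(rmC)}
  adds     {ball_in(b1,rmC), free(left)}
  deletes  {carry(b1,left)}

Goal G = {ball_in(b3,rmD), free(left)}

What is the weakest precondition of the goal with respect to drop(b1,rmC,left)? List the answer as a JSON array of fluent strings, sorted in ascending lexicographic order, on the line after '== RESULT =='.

Regress:
  G ∩ del = {}  (empty — regression defined)
  G \ add = {ball_in(b3,rmD), free(left)} \ {ball_in(b1,rmC), free(left)} = {ball_in(b3,rmD)}
  ∪ pre   = {ball_in(b3,rmD)} ∪ {carry(b1,left), robot_in(rmC)}
          = {ball_in(b3,rmD), carry(b1,left), robot_in(rmC)}

== RESULT ==
["ball_in(b3,rmD)", "carry(b1,left)", "robot_in(rmC)"]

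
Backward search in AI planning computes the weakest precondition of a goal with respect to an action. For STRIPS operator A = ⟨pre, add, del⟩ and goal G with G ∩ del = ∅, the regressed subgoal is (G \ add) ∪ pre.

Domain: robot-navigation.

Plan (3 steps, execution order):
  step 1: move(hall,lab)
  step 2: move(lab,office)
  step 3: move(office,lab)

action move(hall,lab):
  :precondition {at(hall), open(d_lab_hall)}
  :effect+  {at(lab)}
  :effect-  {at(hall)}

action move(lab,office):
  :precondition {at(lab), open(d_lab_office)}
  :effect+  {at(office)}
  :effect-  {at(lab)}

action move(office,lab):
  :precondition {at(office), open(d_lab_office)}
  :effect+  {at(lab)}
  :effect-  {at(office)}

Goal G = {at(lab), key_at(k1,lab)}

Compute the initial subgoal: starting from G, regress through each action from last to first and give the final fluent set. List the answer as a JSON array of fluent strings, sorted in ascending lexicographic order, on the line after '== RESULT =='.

Regress step by step:
  through step 3 (move(office,lab)): drop {at(lab)}, keep {key_at(k1,lab)}, require {at(office), open(d_lab_office)}
    → {at(office), key_at(k1,lab), open(d_lab_office)}
  through step 2 (move(lab,office)): drop {at(office)}, keep {key_at(k1,lab), open(d_lab_office)}, require {at(lab), open(d_lab_office)}
    → {at(lab), key_at(k1,lab), open(d_lab_office)}
  through step 1 (move(hall,lab)): drop {at(lab)}, keep {key_at(k1,lab), open(d_lab_office)}, require {at(hall), open(d_lab_hall)}
    → {at(hall), key_at(k1,lab), open(d_lab_hall), open(d_lab_office)}

== RESULT ==
["at(hall)", "key_at(k1,lab)", "open(d_lab_hall)", "open(d_lab_office)"]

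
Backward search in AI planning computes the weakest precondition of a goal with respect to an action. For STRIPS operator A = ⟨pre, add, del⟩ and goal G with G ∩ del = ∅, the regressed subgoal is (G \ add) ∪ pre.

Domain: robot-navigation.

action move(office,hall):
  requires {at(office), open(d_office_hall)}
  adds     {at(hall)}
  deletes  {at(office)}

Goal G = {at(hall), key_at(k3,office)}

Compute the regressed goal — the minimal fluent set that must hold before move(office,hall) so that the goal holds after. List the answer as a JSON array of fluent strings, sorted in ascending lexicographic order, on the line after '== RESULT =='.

Regress:
  G ∩ del = {}  (empty — regression defined)
  G \ add = {at(hall), key_at(k3,office)} \ {at(hall)} = {key_at(k3,office)}
  ∪ pre   = {key_at(k3,office)} ∪ {at(office), open(d_office_hall)}
          = {at(office), key_at(k3,office), open(d_office_hall)}

== RESULT ==
["at(office)", "key_at(k3,office)", "open(d_office_hall)"]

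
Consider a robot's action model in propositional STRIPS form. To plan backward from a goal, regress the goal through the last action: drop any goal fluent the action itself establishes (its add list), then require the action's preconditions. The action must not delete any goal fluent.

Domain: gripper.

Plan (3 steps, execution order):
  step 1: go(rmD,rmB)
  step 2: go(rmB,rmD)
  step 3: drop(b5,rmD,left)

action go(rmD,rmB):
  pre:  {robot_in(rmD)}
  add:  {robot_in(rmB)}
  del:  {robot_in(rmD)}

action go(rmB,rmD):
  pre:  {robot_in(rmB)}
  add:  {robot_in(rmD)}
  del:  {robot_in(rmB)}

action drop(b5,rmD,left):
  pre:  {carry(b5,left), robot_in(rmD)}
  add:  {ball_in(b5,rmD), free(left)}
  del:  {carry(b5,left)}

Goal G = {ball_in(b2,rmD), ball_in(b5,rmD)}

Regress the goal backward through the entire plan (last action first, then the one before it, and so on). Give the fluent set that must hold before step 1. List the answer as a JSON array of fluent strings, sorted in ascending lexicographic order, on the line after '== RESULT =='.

Regress step by step:
  through step 3 (drop(b5,rmD,left)): drop {ball_in(b5,rmD)}, keep {ball_in(b2,rmD)}, require {carry(b5,left), robot_in(rmD)}
    → {ball_in(b2,rmD), carry(b5,left), robot_in(rmD)}
  through step 2 (go(rmB,rmD)): drop {robot_in(rmD)}, keep {ball_in(b2,rmD), carry(b5,left)}, require {robot_in(rmB)}
    → {ball_in(b2,rmD), carry(b5,left), robot_in(rmB)}
  through step 1 (go(rmD,rmB)): drop {robot_in(rmB)}, keep {ball_in(b2,rmD), carry(b5,left)}, require {robot_in(rmD)}
    → {ball_in(b2,rmD), carry(b5,left), robot_in(rmD)}

== RESULT ==
["ball_in(b2,rmD)", "carry(b5,left)", "robot_in(rmD)"]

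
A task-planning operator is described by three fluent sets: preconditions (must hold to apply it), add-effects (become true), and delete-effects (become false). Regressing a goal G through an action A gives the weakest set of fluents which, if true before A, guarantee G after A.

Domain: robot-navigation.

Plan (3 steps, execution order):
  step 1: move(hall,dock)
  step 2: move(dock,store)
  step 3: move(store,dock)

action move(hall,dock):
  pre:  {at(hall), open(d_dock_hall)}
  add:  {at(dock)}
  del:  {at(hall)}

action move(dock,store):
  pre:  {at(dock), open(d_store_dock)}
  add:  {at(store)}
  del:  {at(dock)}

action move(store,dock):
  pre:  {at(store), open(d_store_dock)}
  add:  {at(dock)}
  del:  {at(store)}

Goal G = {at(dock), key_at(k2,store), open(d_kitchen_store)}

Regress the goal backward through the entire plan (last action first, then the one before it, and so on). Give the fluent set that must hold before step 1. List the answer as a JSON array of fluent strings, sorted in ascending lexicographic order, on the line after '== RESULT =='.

Work backward from the goal:
  through step 3 (move(store,dock)): drop {at(dock)}, keep {key_at(k2,store), open(d_kitchen_store)}, require {at(store), open(d_store_dock)}
    → {at(store), key_at(k2,store), open(d_kitchen_store), open(d_store_dock)}
  through step 2 (move(dock,store)): drop {at(store)}, keep {key_at(k2,store), open(d_kitchen_store), open(d_store_dock)}, require {at(dock), open(d_store_dock)}
    → {at(dock), key_at(k2,store), open(d_kitchen_store), open(d_store_dock)}
  through step 1 (move(hall,dock)): drop {at(dock)}, keep {key_at(k2,store), open(d_kitchen_store), open(d_store_dock)}, require {at(hall), open(d_dock_hall)}
    → {at(hall), key_at(k2,store), open(d_dock_hall), open(d_kitchen_store), open(d_store_dock)}

== RESULT ==
["at(hall)", "key_at(k2,store)", "open(d_dock_hall)", "open(d_kitchen_store)", "open(d_store_dock)"]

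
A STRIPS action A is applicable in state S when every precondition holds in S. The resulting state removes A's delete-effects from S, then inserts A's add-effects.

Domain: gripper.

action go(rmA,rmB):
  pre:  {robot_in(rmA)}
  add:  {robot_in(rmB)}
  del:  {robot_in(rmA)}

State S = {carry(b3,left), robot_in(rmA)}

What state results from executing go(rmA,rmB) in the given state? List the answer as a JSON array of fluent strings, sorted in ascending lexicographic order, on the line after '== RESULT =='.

Compute (S \ del) ∪ add:
  pre ⊆ S: {robot_in(rmA)} ⊆ S  — applicable
  S \ del = {carry(b3,left)}
  ∪ add   = {carry(b3,left), robot_in(rmB)}

== RESULT ==
["carry(b3,left)", "robot_in(rmB)"]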